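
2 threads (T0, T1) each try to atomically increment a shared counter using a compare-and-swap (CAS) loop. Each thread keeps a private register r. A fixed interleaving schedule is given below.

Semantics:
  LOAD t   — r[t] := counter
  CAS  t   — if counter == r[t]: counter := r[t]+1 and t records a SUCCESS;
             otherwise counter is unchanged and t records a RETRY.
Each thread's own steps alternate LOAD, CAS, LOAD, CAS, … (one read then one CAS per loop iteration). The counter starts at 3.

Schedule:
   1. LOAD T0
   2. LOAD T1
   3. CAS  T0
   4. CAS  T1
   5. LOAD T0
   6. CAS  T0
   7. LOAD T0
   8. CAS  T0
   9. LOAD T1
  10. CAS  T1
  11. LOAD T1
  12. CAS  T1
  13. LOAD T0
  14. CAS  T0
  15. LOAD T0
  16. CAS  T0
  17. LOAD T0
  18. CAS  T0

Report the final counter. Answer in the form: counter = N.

step 1: T0 LOAD ⇒ load; ctr=3 reg=3
step 2: T1 LOAD ⇒ load; ctr=3 reg=3
step 3: T0 CAS ⇒ ok; ctr=4 reg=3
step 4: T1 CAS ⇒ retry; ctr=4 reg=3
step 5: T0 LOAD ⇒ load; ctr=4 reg=4
step 6: T0 CAS ⇒ ok; ctr=5 reg=4
step 7: T0 LOAD ⇒ load; ctr=5 reg=5
step 8: T0 CAS ⇒ ok; ctr=6 reg=5
step 9: T1 LOAD ⇒ load; ctr=6 reg=6
step 10: T1 CAS ⇒ ok; ctr=7 reg=6
step 11: T1 LOAD ⇒ load; ctr=7 reg=7
step 12: T1 CAS ⇒ ok; ctr=8 reg=7
step 13: T0 LOAD ⇒ load; ctr=8 reg=8
step 14: T0 CAS ⇒ ok; ctr=9 reg=8
step 15: T0 LOAD ⇒ load; ctr=9 reg=9
step 16: T0 CAS ⇒ ok; ctr=10 reg=9
step 17: T0 LOAD ⇒ load; ctr=10 reg=10
step 18: T0 CAS ⇒ ok; ctr=11 reg=10

counter = 11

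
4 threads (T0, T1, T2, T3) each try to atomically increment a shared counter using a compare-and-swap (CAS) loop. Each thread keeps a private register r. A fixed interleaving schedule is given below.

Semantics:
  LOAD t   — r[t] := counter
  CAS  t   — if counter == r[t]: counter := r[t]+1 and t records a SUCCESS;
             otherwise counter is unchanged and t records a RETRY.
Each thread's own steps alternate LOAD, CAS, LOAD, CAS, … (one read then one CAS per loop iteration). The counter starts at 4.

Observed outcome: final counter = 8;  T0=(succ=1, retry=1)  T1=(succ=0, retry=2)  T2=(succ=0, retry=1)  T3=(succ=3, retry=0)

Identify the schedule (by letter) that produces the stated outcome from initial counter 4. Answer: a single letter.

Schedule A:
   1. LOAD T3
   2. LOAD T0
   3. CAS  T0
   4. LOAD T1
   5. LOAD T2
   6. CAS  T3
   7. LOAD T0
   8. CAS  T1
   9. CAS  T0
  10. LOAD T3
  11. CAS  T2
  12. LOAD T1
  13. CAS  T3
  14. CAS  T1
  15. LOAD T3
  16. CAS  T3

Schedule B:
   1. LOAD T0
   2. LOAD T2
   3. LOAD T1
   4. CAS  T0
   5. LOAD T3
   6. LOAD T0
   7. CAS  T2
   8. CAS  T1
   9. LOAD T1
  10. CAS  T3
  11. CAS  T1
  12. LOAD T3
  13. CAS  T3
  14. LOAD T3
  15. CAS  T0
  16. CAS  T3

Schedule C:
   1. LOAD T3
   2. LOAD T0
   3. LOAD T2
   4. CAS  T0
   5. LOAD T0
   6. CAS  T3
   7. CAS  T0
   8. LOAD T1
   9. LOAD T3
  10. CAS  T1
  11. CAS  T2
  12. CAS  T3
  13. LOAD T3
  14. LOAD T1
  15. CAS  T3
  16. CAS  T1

Run B:
T0 LOAD — after: cnt=4, r=4 — load
T2 LOAD — after: cnt=4, r=4 — load
T1 LOAD — after: cnt=4, r=4 — load
T0 CAS — after: cnt=5, r=4 — ok
T3 LOAD — after: cnt=5, r=5 — load
T0 LOAD — after: cnt=5, r=5 — load
T2 CAS — after: cnt=5, r=4 — retry
T1 CAS — after: cnt=5, r=4 — retry
T1 LOAD — after: cnt=5, r=5 — load
T3 CAS — after: cnt=6, r=5 — ok
T1 CAS — after: cnt=6, r=5 — retry
T3 LOAD — after: cnt=6, r=6 — load
T3 CAS — after: cnt=7, r=6 — ok
T3 LOAD — after: cnt=7, r=7 — load
T0 CAS — after: cnt=7, r=5 — retry
T3 CAS — after: cnt=8, r=7 — ok

B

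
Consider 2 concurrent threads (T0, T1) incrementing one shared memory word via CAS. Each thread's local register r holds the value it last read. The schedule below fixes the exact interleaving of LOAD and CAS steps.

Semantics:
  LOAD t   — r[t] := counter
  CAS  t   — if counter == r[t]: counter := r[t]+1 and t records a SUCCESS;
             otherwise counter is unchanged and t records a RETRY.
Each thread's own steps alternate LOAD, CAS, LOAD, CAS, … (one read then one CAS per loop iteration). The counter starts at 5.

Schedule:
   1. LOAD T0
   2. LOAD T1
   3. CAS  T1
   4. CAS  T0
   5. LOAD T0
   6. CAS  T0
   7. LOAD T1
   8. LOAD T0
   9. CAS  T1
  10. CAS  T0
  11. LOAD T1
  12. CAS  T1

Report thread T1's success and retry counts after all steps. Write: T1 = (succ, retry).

   1) LOAD T0:  M=5  r_T0=5
   2) LOAD T1:  M=5  r_T1=5
   3) CAS  T1:  M=6  r_T1=5 ✓
   4) CAS  T0:  M=6  r_T0=5 ✗
   5) LOAD T0:  M=6  r_T0=6
   6) CAS  T0:  M=7  r_T0=6 ✓
   7) LOAD T1:  M=7  r_T1=7
   8) LOAD T0:  M=7  r_T0=7
   9) CAS  T1:  M=8  r_T1=7 ✓
  10) CAS  T0:  M=8  r_T0=7 ✗
  11) LOAD T1:  M=8  r_T1=8
  12) CAS  T1:  M=9  r_T1=8 ✓

T1 = (3, 0)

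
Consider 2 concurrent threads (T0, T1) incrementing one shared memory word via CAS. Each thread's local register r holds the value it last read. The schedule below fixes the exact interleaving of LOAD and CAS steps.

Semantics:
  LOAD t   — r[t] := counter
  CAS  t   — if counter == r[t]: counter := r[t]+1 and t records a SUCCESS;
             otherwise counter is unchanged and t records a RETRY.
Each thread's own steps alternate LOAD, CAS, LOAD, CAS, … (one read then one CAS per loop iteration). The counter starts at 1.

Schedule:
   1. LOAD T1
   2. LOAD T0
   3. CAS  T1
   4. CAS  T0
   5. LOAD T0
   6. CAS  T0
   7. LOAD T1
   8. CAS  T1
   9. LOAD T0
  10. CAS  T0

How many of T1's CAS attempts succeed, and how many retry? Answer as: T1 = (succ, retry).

T1 = (2, 0)

   1) LOAD T1:  M=1  r_T1=1
   2) LOAD T0:  M=1  r_T0=1
   3) CAS  T1:  M=2  r_T1=1 ✓
   4) CAS  T0:  M=2  r_T0=1 ✗
   5) LOAD T0:  M=2  r_T0=2
   6) CAS  T0:  M=3  r_T0=2 ✓
   7) LOAD T1:  M=3  r_T1=3
   8) CAS  T1:  M=4  r_T1=3 ✓
   9) LOAD T0:  M=4  r_T0=4
  10) CAS  T0:  M=5  r_T0=4 ✓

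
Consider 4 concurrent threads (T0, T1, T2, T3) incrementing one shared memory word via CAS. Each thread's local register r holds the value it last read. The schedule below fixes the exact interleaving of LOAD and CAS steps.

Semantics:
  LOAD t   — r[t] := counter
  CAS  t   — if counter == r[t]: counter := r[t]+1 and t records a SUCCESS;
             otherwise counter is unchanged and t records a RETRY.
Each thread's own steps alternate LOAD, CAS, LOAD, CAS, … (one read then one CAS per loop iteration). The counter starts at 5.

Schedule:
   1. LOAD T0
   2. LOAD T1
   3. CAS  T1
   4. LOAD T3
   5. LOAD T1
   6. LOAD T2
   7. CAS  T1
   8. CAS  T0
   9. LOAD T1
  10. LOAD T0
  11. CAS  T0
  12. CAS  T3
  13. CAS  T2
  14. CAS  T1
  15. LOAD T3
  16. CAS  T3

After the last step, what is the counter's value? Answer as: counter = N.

[1] T0.load  rd  (counter 5, T0.r 5)
[2] T1.load  rd  (counter 5, T1.r 5)
[3] T1.cas  hit  (counter 6, T1.r 5)
[4] T3.load  rd  (counter 6, T3.r 6)
[5] T1.load  rd  (counter 6, T1.r 6)
[6] T2.load  rd  (counter 6, T2.r 6)
[7] T1.cas  hit  (counter 7, T1.r 6)
[8] T0.cas  miss  (counter 7, T0.r 5)
[9] T1.load  rd  (counter 7, T1.r 7)
[10] T0.load  rd  (counter 7, T0.r 7)
[11] T0.cas  hit  (counter 8, T0.r 7)
[12] T3.cas  miss  (counter 8, T3.r 6)
[13] T2.cas  miss  (counter 8, T2.r 6)
[14] T1.cas  miss  (counter 8, T1.r 7)
[15] T3.load  rd  (counter 8, T3.r 8)
[16] T3.cas  hit  (counter 9, T3.r 8)

counter = 9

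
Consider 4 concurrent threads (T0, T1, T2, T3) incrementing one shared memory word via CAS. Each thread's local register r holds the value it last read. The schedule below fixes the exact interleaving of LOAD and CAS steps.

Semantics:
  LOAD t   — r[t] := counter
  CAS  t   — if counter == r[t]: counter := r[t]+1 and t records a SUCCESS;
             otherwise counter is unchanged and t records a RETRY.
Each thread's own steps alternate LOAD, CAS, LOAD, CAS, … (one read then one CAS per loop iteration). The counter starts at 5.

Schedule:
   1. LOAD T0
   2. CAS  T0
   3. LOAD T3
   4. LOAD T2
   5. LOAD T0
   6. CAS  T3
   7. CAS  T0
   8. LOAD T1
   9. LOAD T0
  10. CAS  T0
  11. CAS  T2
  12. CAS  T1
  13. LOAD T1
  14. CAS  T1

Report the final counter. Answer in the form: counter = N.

#1 T0 reads 5
#2 T0 CAS(5→6) writes; counter now 6
#3 T3 reads 6
#4 T2 reads 6
#5 T0 reads 6
#6 T3 CAS(6→7) writes; counter now 7
#7 T0 CAS(6→7) fails; counter now 7
#8 T1 reads 7
#9 T0 reads 7
#10 T0 CAS(7→8) writes; counter now 8
#11 T2 CAS(6→7) fails; counter now 8
#12 T1 CAS(7→8) fails; counter now 8
#13 T1 reads 8
#14 T1 CAS(8→9) writes; counter now 9

counter = 9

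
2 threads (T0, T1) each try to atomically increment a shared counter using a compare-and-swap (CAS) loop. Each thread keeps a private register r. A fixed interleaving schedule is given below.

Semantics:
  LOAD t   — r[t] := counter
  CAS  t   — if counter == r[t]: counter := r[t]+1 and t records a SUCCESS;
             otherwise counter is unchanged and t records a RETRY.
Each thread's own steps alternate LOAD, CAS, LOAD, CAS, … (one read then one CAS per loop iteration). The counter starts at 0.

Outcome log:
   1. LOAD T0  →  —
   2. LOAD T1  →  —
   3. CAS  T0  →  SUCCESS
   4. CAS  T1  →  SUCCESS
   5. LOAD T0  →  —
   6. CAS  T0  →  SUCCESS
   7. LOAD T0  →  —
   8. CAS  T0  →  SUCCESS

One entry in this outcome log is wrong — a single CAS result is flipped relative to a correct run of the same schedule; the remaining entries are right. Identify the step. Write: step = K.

step = 4

Reference trace:
#1 T0 reads 0
#2 T1 reads 0
#3 T0 CAS(0→1) writes; counter now 1
#4 T1 CAS(0→1) fails; counter now 1
#5 T0 reads 1
#6 T0 CAS(1→2) writes; counter now 2
#7 T0 reads 2
#8 T0 CAS(2→3) writes; counter now 3
Log disagrees first at step 4.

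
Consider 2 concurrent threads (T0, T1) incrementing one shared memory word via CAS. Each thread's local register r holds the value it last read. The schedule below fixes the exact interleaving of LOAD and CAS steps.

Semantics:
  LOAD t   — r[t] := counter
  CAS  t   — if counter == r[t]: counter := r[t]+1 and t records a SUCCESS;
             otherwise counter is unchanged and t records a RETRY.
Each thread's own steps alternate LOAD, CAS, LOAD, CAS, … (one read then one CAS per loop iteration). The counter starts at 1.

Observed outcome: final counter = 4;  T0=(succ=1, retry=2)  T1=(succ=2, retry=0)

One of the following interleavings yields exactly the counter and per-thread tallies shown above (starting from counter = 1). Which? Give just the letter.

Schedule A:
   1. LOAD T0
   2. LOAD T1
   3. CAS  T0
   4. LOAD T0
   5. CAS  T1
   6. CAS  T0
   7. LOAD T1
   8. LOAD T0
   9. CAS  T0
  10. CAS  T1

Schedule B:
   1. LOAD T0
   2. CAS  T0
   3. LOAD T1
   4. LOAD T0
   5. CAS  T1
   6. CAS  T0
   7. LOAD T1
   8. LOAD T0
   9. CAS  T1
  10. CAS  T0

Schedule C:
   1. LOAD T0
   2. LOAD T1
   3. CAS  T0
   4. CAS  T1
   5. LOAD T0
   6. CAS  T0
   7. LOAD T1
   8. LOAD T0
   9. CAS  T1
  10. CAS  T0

Run B:
step 1: T0 LOAD ⇒ load; ctr=1 reg=1
step 2: T0 CAS ⇒ ok; ctr=2 reg=1
step 3: T1 LOAD ⇒ load; ctr=2 reg=2
step 4: T0 LOAD ⇒ load; ctr=2 reg=2
step 5: T1 CAS ⇒ ok; ctr=3 reg=2
step 6: T0 CAS ⇒ retry; ctr=3 reg=2
step 7: T1 LOAD ⇒ load; ctr=3 reg=3
step 8: T0 LOAD ⇒ load; ctr=3 reg=3
step 9: T1 CAS ⇒ ok; ctr=4 reg=3
step 10: T0 CAS ⇒ retry; ctr=4 reg=3

B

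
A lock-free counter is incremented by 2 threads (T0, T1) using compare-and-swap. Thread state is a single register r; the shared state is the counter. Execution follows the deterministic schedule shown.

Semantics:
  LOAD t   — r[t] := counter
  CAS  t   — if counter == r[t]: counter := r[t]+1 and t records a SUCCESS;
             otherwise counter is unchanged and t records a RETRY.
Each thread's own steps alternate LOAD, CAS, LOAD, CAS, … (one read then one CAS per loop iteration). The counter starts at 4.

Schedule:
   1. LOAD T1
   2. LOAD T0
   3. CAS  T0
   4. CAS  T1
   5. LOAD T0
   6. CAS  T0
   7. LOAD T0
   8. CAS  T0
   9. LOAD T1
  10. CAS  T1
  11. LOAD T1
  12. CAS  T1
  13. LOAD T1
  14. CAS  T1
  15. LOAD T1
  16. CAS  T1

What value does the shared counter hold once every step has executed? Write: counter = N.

T1 LOAD — after: cnt=4, r=4 — load
T0 LOAD — after: cnt=4, r=4 — load
T0 CAS — after: cnt=5, r=4 — ok
T1 CAS — after: cnt=5, r=4 — retry
T0 LOAD — after: cnt=5, r=5 — load
T0 CAS — after: cnt=6, r=5 — ok
T0 LOAD — after: cnt=6, r=6 — load
T0 CAS — after: cnt=7, r=6 — ok
T1 LOAD — after: cnt=7, r=7 — load
T1 CAS — after: cnt=8, r=7 — ok
T1 LOAD — after: cnt=8, r=8 — load
T1 CAS — after: cnt=9, r=8 — ok
T1 LOAD — after: cnt=9, r=9 — load
T1 CAS — after: cnt=10, r=9 — ok
T1 LOAD — after: cnt=10, r=10 — load
T1 CAS — after: cnt=11, r=10 — ok

counter = 11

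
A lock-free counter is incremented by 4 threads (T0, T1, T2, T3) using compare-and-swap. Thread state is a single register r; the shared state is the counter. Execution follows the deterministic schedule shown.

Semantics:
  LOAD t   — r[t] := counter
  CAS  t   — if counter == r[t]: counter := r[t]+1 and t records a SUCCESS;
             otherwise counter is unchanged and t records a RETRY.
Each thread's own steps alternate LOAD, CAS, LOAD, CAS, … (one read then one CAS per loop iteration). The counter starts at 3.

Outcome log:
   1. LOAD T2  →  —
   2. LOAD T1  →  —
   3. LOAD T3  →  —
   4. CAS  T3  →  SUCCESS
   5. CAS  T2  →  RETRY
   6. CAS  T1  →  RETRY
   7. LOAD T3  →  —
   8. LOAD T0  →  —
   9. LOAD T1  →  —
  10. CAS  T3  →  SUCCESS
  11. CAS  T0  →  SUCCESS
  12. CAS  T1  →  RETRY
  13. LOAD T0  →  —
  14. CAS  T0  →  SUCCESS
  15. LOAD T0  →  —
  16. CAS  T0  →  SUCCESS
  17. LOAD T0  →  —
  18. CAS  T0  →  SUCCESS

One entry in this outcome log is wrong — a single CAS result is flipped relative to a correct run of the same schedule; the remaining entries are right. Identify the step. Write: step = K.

step = 11

Reference trace:
step 1: T2 LOAD ⇒ load; ctr=3 reg=3
step 2: T1 LOAD ⇒ load; ctr=3 reg=3
step 3: T3 LOAD ⇒ load; ctr=3 reg=3
step 4: T3 CAS ⇒ ok; ctr=4 reg=3
step 5: T2 CAS ⇒ retry; ctr=4 reg=3
step 6: T1 CAS ⇒ retry; ctr=4 reg=3
step 7: T3 LOAD ⇒ load; ctr=4 reg=4
step 8: T0 LOAD ⇒ load; ctr=4 reg=4
step 9: T1 LOAD ⇒ load; ctr=4 reg=4
step 10: T3 CAS ⇒ ok; ctr=5 reg=4
step 11: T0 CAS ⇒ retry; ctr=5 reg=4
step 12: T1 CAS ⇒ retry; ctr=5 reg=4
step 13: T0 LOAD ⇒ load; ctr=5 reg=5
step 14: T0 CAS ⇒ ok; ctr=6 reg=5
step 15: T0 LOAD ⇒ load; ctr=6 reg=6
step 16: T0 CAS ⇒ ok; ctr=7 reg=6
step 17: T0 LOAD ⇒ load; ctr=7 reg=7
step 18: T0 CAS ⇒ ok; ctr=8 reg=7
Flip is step 11.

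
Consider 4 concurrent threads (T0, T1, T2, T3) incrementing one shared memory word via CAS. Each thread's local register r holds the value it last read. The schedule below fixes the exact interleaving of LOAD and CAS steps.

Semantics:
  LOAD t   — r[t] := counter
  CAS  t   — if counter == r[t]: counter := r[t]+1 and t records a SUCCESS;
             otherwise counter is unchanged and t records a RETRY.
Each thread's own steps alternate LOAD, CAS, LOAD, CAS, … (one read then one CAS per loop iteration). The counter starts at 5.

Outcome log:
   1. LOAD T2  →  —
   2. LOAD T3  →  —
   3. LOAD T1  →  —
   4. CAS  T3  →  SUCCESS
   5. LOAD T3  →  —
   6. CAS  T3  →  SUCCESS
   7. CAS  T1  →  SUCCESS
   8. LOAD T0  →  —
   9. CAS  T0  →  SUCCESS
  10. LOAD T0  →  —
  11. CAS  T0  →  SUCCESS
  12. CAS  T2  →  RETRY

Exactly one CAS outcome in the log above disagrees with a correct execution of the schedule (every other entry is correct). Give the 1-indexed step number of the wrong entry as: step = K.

step = 7

Re-executing:
[1] T2.load  rd  (counter 5, T2.r 5)
[2] T3.load  rd  (counter 5, T3.r 5)
[3] T1.load  rd  (counter 5, T1.r 5)
[4] T3.cas  hit  (counter 6, T3.r 5)
[5] T3.load  rd  (counter 6, T3.r 6)
[6] T3.cas  hit  (counter 7, T3.r 6)
[7] T1.cas  miss  (counter 7, T1.r 5)
[8] T0.load  rd  (counter 7, T0.r 7)
[9] T0.cas  hit  (counter 8, T0.r 7)
[10] T0.load  rd  (counter 8, T0.r 8)
[11] T0.cas  hit  (counter 9, T0.r 8)
[12] T2.cas  miss  (counter 9, T2.r 5)
Mismatch at 7.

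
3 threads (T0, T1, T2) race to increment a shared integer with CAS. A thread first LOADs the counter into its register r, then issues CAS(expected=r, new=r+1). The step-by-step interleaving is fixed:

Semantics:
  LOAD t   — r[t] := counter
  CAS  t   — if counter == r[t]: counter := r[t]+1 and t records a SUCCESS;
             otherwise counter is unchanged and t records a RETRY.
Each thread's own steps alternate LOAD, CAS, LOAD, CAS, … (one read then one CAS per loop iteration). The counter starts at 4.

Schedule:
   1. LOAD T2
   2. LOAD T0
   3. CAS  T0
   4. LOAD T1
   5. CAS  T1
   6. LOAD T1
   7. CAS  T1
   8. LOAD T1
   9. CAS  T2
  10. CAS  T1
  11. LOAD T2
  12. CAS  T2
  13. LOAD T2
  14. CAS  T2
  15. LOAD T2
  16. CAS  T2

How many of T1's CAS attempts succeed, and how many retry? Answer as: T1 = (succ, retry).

[1] T2.load  rd  (counter 4, T2.r 4)
[2] T0.load  rd  (counter 4, T0.r 4)
[3] T0.cas  hit  (counter 5, T0.r 4)
[4] T1.load  rd  (counter 5, T1.r 5)
[5] T1.cas  hit  (counter 6, T1.r 5)
[6] T1.load  rd  (counter 6, T1.r 6)
[7] T1.cas  hit  (counter 7, T1.r 6)
[8] T1.load  rd  (counter 7, T1.r 7)
[9] T2.cas  miss  (counter 7, T2.r 4)
[10] T1.cas  hit  (counter 8, T1.r 7)
[11] T2.load  rd  (counter 8, T2.r 8)
[12] T2.cas  hit  (counter 9, T2.r 8)
[13] T2.load  rd  (counter 9, T2.r 9)
[14] T2.cas  hit  (counter 10, T2.r 9)
[15] T2.load  rd  (counter 10, T2.r 10)
[16] T2.cas  hit  (counter 11, T2.r 10)

T1 = (3, 0)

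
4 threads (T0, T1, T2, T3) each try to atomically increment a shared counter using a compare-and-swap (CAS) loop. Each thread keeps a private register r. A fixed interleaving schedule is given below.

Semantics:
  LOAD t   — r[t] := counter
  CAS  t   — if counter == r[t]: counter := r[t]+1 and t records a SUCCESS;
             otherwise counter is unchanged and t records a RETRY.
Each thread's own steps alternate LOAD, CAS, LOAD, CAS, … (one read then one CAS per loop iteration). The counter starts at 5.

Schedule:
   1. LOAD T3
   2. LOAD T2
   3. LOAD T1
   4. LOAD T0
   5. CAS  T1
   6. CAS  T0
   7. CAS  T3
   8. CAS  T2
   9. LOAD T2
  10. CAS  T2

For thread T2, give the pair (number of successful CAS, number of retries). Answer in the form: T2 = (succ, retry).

   1) LOAD T3:  M=5  r_T3=5
   2) LOAD T2:  M=5  r_T2=5
   3) LOAD T1:  M=5  r_T1=5
   4) LOAD T0:  M=5  r_T0=5
   5) CAS  T1:  M=6  r_T1=5 ✓
   6) CAS  T0:  M=6  r_T0=5 ✗
   7) CAS  T3:  M=6  r_T3=5 ✗
   8) CAS  T2:  M=6  r_T2=5 ✗
   9) LOAD T2:  M=6  r_T2=6
  10) CAS  T2:  M=7  r_T2=6 ✓

T2 = (1, 1)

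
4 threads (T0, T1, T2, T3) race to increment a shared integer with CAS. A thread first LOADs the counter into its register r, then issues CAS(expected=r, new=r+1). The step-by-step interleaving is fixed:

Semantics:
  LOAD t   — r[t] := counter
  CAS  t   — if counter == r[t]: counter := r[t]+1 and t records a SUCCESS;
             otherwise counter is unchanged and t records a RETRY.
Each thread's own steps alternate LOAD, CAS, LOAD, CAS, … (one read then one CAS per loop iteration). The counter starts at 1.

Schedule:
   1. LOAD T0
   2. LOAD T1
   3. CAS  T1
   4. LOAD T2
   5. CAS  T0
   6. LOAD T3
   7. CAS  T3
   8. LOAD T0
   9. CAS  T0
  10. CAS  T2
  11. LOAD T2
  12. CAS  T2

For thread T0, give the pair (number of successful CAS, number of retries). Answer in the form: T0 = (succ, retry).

T0 = (1, 1)

T0 LOAD — after: cnt=1, r=1 — load
T1 LOAD — after: cnt=1, r=1 — load
T1 CAS — after: cnt=2, r=1 — ok
T2 LOAD — after: cnt=2, r=2 — load
T0 CAS — after: cnt=2, r=1 — retry
T3 LOAD — after: cnt=2, r=2 — load
T3 CAS — after: cnt=3, r=2 — ok
T0 LOAD — after: cnt=3, r=3 — load
T0 CAS — after: cnt=4, r=3 — ok
T2 CAS — after: cnt=4, r=2 — retry
T2 LOAD — after: cnt=4, r=4 — load
T2 CAS — after: cnt=5, r=4 — ok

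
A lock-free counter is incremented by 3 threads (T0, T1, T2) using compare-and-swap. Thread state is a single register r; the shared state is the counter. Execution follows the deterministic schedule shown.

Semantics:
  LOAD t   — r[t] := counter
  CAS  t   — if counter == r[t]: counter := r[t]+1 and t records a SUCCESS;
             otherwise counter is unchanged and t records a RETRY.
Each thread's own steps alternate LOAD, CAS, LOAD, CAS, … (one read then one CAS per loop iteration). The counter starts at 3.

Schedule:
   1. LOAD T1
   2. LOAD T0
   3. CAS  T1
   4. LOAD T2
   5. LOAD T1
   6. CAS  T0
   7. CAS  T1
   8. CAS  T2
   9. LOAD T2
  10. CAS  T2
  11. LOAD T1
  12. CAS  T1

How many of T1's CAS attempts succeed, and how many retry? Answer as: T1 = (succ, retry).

T1 = (3, 0)

#1 T1 reads 3
#2 T0 reads 3
#3 T1 CAS(3→4) writes; counter now 4
#4 T2 reads 4
#5 T1 reads 4
#6 T0 CAS(3→4) fails; counter now 4
#7 T1 CAS(4→5) writes; counter now 5
#8 T2 CAS(4→5) fails; counter now 5
#9 T2 reads 5
#10 T2 CAS(5→6) writes; counter now 6
#11 T1 reads 6
#12 T1 CAS(6→7) writes; counter now 7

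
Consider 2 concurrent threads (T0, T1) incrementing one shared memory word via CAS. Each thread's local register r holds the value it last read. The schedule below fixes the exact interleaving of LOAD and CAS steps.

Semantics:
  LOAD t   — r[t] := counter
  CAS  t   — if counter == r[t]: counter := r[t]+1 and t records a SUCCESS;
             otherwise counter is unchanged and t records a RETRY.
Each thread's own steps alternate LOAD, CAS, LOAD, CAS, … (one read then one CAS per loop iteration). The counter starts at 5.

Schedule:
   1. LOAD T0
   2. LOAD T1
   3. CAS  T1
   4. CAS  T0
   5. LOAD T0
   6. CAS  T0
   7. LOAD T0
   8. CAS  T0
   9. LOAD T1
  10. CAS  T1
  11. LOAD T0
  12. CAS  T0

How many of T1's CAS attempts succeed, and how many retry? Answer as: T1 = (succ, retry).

T1 = (2, 0)

1. LOAD T0 → mem=5 r[T0]=5 [LOAD]
2. LOAD T1 → mem=5 r[T1]=5 [LOAD]
3. CAS T1 → mem=6 r[T1]=5 [OK]
4. CAS T0 → mem=6 r[T0]=5 [RETRY]
5. LOAD T0 → mem=6 r[T0]=6 [LOAD]
6. CAS T0 → mem=7 r[T0]=6 [OK]
7. LOAD T0 → mem=7 r[T0]=7 [LOAD]
8. CAS T0 → mem=8 r[T0]=7 [OK]
9. LOAD T1 → mem=8 r[T1]=8 [LOAD]
10. CAS T1 → mem=9 r[T1]=8 [OK]
11. LOAD T0 → mem=9 r[T0]=9 [LOAD]
12. CAS T0 → mem=10 r[T0]=9 [OK]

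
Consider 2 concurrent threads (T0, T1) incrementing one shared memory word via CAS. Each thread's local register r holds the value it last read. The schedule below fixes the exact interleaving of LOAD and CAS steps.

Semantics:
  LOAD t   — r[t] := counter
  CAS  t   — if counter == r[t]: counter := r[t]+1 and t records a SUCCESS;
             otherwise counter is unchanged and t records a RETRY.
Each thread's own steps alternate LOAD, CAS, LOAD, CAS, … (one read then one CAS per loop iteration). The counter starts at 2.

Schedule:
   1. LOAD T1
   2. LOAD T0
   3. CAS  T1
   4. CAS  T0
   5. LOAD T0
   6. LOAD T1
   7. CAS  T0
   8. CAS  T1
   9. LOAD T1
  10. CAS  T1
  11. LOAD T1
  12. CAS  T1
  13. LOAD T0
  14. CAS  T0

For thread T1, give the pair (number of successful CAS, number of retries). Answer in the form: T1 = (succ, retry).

#1 T1 reads 2
#2 T0 reads 2
#3 T1 CAS(2→3) writes; counter now 3
#4 T0 CAS(2→3) fails; counter now 3
#5 T0 reads 3
#6 T1 reads 3
#7 T0 CAS(3→4) writes; counter now 4
#8 T1 CAS(3→4) fails; counter now 4
#9 T1 reads 4
#10 T1 CAS(4→5) writes; counter now 5
#11 T1 reads 5
#12 T1 CAS(5→6) writes; counter now 6
#13 T0 reads 6
#14 T0 CAS(6→7) writes; counter now 7

T1 = (3, 1)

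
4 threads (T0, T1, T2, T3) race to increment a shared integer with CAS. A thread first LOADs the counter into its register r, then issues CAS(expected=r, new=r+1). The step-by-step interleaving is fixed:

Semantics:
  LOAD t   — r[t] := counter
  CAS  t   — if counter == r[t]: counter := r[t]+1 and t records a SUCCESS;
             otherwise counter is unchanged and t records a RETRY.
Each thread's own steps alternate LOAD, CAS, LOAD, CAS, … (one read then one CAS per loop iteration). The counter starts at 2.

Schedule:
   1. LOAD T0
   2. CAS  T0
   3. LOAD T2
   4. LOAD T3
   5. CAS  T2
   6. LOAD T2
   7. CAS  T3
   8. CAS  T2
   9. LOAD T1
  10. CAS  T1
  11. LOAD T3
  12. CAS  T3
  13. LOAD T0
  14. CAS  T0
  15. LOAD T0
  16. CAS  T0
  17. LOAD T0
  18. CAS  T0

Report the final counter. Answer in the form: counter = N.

T0 LOAD — after: cnt=2, r=2 — load
T0 CAS — after: cnt=3, r=2 — ok
T2 LOAD — after: cnt=3, r=3 — load
T3 LOAD — after: cnt=3, r=3 — load
T2 CAS — after: cnt=4, r=3 — ok
T2 LOAD — after: cnt=4, r=4 — load
T3 CAS — after: cnt=4, r=3 — retry
T2 CAS — after: cnt=5, r=4 — ok
T1 LOAD — after: cnt=5, r=5 — load
T1 CAS — after: cnt=6, r=5 — ok
T3 LOAD — after: cnt=6, r=6 — load
T3 CAS — after: cnt=7, r=6 — ok
T0 LOAD — after: cnt=7, r=7 — load
T0 CAS — after: cnt=8, r=7 — ok
T0 LOAD — after: cnt=8, r=8 — load
T0 CAS — after: cnt=9, r=8 — ok
T0 LOAD — after: cnt=9, r=9 — load
T0 CAS — after: cnt=10, r=9 — ok

counter = 10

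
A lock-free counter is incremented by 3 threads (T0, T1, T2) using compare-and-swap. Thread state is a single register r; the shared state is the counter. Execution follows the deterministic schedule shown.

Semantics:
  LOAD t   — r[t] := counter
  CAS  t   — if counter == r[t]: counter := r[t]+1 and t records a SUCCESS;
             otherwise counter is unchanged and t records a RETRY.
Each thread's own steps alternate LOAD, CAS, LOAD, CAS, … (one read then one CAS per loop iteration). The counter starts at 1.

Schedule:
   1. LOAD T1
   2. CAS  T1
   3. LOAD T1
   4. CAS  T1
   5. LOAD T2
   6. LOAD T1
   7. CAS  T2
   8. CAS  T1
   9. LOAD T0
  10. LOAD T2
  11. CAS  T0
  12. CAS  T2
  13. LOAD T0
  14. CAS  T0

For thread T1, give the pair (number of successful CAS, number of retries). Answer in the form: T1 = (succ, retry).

T1 = (2, 1)

1. LOAD T1 → mem=1 r[T1]=1 [LOAD]
2. CAS T1 → mem=2 r[T1]=1 [OK]
3. LOAD T1 → mem=2 r[T1]=2 [LOAD]
4. CAS T1 → mem=3 r[T1]=2 [OK]
5. LOAD T2 → mem=3 r[T2]=3 [LOAD]
6. LOAD T1 → mem=3 r[T1]=3 [LOAD]
7. CAS T2 → mem=4 r[T2]=3 [OK]
8. CAS T1 → mem=4 r[T1]=3 [RETRY]
9. LOAD T0 → mem=4 r[T0]=4 [LOAD]
10. LOAD T2 → mem=4 r[T2]=4 [LOAD]
11. CAS T0 → mem=5 r[T0]=4 [OK]
12. CAS T2 → mem=5 r[T2]=4 [RETRY]
13. LOAD T0 → mem=5 r[T0]=5 [LOAD]
14. CAS T0 → mem=6 r[T0]=5 [OK]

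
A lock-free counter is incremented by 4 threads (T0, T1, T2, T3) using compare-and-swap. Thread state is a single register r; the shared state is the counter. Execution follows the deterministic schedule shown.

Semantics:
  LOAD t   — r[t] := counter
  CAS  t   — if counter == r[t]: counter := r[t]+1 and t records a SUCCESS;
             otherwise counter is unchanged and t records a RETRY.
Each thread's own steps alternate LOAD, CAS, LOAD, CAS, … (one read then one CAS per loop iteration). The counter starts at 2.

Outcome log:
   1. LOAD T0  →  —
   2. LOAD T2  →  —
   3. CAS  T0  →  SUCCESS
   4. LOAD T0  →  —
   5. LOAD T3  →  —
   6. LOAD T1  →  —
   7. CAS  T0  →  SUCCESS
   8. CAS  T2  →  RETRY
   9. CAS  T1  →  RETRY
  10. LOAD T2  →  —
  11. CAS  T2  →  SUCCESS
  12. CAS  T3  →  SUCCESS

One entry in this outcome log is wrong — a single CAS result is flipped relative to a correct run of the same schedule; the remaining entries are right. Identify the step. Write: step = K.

step = 12

Correct run:
step 1: T0 LOAD ⇒ load; ctr=2 reg=2
step 2: T2 LOAD ⇒ load; ctr=2 reg=2
step 3: T0 CAS ⇒ ok; ctr=3 reg=2
step 4: T0 LOAD ⇒ load; ctr=3 reg=3
step 5: T3 LOAD ⇒ load; ctr=3 reg=3
step 6: T1 LOAD ⇒ load; ctr=3 reg=3
step 7: T0 CAS ⇒ ok; ctr=4 reg=3
step 8: T2 CAS ⇒ retry; ctr=4 reg=2
step 9: T1 CAS ⇒ retry; ctr=4 reg=3
step 10: T2 LOAD ⇒ load; ctr=4 reg=4
step 11: T2 CAS ⇒ ok; ctr=5 reg=4
step 12: T3 CAS ⇒ retry; ctr=5 reg=3
Mismatch at 12.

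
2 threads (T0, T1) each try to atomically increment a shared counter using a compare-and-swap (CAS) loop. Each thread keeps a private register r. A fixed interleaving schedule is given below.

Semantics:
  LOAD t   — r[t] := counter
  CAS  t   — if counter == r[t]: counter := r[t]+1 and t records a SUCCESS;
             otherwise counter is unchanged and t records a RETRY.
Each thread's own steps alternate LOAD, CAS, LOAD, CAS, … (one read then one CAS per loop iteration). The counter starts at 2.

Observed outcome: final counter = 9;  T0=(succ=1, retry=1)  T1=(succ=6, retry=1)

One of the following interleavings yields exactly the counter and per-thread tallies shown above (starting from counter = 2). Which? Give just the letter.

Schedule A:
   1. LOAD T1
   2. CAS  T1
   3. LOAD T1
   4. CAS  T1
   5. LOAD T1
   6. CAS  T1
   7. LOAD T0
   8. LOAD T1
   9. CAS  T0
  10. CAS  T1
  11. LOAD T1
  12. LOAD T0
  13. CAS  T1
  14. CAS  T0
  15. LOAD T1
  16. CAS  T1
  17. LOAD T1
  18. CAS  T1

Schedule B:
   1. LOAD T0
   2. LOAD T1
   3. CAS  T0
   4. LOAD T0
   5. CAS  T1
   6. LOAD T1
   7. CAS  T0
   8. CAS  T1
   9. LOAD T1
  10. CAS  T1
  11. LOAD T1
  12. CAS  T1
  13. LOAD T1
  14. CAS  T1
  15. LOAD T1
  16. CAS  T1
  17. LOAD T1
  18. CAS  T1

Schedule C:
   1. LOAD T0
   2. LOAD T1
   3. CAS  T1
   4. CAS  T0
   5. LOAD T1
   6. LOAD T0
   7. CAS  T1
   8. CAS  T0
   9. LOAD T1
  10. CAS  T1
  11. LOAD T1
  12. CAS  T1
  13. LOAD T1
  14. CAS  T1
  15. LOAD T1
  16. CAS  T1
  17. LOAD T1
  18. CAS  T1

Tracing schedule A:
step 1: T1 LOAD ⇒ load; ctr=2 reg=2
step 2: T1 CAS ⇒ ok; ctr=3 reg=2
step 3: T1 LOAD ⇒ load; ctr=3 reg=3
step 4: T1 CAS ⇒ ok; ctr=4 reg=3
step 5: T1 LOAD ⇒ load; ctr=4 reg=4
step 6: T1 CAS ⇒ ok; ctr=5 reg=4
step 7: T0 LOAD ⇒ load; ctr=5 reg=5
step 8: T1 LOAD ⇒ load; ctr=5 reg=5
step 9: T0 CAS ⇒ ok; ctr=6 reg=5
step 10: T1 CAS ⇒ retry; ctr=6 reg=5
step 11: T1 LOAD ⇒ load; ctr=6 reg=6
step 12: T0 LOAD ⇒ load; ctr=6 reg=6
step 13: T1 CAS ⇒ ok; ctr=7 reg=6
step 14: T0 CAS ⇒ retry; ctr=7 reg=6
step 15: T1 LOAD ⇒ load; ctr=7 reg=7
step 16: T1 CAS ⇒ ok; ctr=8 reg=7
step 17: T1 LOAD ⇒ load; ctr=8 reg=8
step 18: T1 CAS ⇒ ok; ctr=9 reg=8

A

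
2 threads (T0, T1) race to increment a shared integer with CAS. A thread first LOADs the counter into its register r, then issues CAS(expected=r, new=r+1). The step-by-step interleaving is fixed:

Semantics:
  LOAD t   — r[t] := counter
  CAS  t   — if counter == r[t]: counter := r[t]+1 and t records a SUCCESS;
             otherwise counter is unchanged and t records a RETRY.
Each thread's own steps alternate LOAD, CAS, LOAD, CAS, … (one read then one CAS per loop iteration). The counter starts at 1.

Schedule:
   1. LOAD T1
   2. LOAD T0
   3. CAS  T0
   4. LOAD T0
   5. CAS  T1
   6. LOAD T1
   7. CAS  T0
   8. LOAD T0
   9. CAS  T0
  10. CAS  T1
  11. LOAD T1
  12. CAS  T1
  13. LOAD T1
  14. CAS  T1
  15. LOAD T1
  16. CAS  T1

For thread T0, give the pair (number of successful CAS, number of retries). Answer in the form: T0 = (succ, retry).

#1 T1 reads 1
#2 T0 reads 1
#3 T0 CAS(1→2) writes; counter now 2
#4 T0 reads 2
#5 T1 CAS(1→2) fails; counter now 2
#6 T1 reads 2
#7 T0 CAS(2→3) writes; counter now 3
#8 T0 reads 3
#9 T0 CAS(3→4) writes; counter now 4
#10 T1 CAS(2→3) fails; counter now 4
#11 T1 reads 4
#12 T1 CAS(4→5) writes; counter now 5
#13 T1 reads 5
#14 T1 CAS(5→6) writes; counter now 6
#15 T1 reads 6
#16 T1 CAS(6→7) writes; counter now 7

T0 = (3, 0)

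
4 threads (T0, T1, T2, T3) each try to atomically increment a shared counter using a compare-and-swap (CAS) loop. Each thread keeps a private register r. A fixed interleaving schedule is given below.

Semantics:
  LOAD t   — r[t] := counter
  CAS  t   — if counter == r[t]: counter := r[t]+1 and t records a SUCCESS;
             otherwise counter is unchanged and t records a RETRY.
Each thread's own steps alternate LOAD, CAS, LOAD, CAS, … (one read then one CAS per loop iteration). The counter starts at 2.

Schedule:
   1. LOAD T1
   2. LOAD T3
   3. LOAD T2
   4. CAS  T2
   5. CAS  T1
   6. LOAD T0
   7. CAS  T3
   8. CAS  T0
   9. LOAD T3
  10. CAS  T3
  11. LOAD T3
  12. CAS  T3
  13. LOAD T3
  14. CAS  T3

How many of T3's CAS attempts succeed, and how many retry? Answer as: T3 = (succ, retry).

T3 = (3, 1)

T1 LOAD — after: cnt=2, r=2 — load
T3 LOAD — after: cnt=2, r=2 — load
T2 LOAD — after: cnt=2, r=2 — load
T2 CAS — after: cnt=3, r=2 — ok
T1 CAS — after: cnt=3, r=2 — retry
T0 LOAD — after: cnt=3, r=3 — load
T3 CAS — after: cnt=3, r=2 — retry
T0 CAS — after: cnt=4, r=3 — ok
T3 LOAD — after: cnt=4, r=4 — load
T3 CAS — after: cnt=5, r=4 — ok
T3 LOAD — after: cnt=5, r=5 — load
T3 CAS — after: cnt=6, r=5 — ok
T3 LOAD — after: cnt=6, r=6 — load
T3 CAS — after: cnt=7, r=6 — ok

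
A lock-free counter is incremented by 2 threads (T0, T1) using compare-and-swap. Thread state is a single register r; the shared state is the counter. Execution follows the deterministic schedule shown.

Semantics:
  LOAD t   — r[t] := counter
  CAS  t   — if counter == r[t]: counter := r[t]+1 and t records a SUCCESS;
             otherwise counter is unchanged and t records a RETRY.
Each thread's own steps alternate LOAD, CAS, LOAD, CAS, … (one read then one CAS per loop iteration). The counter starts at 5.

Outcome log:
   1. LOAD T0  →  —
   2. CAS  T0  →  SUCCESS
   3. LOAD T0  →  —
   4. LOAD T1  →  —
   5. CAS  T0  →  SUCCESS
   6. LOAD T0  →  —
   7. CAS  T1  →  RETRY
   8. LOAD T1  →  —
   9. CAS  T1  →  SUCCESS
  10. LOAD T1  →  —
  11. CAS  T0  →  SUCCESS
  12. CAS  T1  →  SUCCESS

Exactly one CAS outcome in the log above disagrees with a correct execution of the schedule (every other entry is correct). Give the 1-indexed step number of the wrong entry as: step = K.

Reference trace:
step 1: T0 LOAD ⇒ load; ctr=5 reg=5
step 2: T0 CAS ⇒ ok; ctr=6 reg=5
step 3: T0 LOAD ⇒ load; ctr=6 reg=6
step 4: T1 LOAD ⇒ load; ctr=6 reg=6
step 5: T0 CAS ⇒ ok; ctr=7 reg=6
step 6: T0 LOAD ⇒ load; ctr=7 reg=7
step 7: T1 CAS ⇒ retry; ctr=7 reg=6
step 8: T1 LOAD ⇒ load; ctr=7 reg=7
step 9: T1 CAS ⇒ ok; ctr=8 reg=7
step 10: T1 LOAD ⇒ load; ctr=8 reg=8
step 11: T0 CAS ⇒ retry; ctr=8 reg=7
step 12: T1 CAS ⇒ ok; ctr=9 reg=8
Flip is step 11.

step = 11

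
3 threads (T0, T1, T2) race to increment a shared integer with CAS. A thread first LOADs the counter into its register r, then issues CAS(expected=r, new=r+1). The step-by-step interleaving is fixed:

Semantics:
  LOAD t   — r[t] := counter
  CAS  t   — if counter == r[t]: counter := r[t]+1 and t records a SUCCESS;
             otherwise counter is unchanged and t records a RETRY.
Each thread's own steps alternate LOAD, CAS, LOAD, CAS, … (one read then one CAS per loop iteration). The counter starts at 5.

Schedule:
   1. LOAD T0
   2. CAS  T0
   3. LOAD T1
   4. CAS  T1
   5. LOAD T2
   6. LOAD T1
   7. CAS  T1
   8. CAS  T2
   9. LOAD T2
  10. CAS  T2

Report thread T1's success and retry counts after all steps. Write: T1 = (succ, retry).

T1 = (2, 0)

   1) LOAD T0:  M=5  r_T0=5
   2) CAS  T0:  M=6  r_T0=5 ✓
   3) LOAD T1:  M=6  r_T1=6
   4) CAS  T1:  M=7  r_T1=6 ✓
   5) LOAD T2:  M=7  r_T2=7
   6) LOAD T1:  M=7  r_T1=7
   7) CAS  T1:  M=8  r_T1=7 ✓
   8) CAS  T2:  M=8  r_T2=7 ✗
   9) LOAD T2:  M=8  r_T2=8
  10) CAS  T2:  M=9  r_T2=8 ✓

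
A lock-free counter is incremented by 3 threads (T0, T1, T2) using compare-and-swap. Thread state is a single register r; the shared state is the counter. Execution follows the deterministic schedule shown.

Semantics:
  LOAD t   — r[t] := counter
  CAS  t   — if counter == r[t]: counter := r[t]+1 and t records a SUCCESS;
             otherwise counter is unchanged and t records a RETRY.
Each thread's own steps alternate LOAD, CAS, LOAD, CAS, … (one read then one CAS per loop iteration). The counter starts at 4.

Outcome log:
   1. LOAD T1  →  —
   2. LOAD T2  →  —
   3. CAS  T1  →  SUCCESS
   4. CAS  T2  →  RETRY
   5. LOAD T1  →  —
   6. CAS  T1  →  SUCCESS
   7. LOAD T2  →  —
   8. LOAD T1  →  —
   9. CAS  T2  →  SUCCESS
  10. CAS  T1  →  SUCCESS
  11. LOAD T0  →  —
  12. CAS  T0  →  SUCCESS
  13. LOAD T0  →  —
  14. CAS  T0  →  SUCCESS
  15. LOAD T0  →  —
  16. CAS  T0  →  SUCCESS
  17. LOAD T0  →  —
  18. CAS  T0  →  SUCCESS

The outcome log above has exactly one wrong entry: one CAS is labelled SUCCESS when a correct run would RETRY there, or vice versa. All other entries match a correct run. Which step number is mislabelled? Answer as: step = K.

Reference trace:
1. LOAD T1 → mem=4 r[T1]=4 [LOAD]
2. LOAD T2 → mem=4 r[T2]=4 [LOAD]
3. CAS T1 → mem=5 r[T1]=4 [OK]
4. CAS T2 → mem=5 r[T2]=4 [RETRY]
5. LOAD T1 → mem=5 r[T1]=5 [LOAD]
6. CAS T1 → mem=6 r[T1]=5 [OK]
7. LOAD T2 → mem=6 r[T2]=6 [LOAD]
8. LOAD T1 → mem=6 r[T1]=6 [LOAD]
9. CAS T2 → mem=7 r[T2]=6 [OK]
10. CAS T1 → mem=7 r[T1]=6 [RETRY]
11. LOAD T0 → mem=7 r[T0]=7 [LOAD]
12. CAS T0 → mem=8 r[T0]=7 [OK]
13. LOAD T0 → mem=8 r[T0]=8 [LOAD]
14. CAS T0 → mem=9 r[T0]=8 [OK]
15. LOAD T0 → mem=9 r[T0]=9 [LOAD]
16. CAS T0 → mem=10 r[T0]=9 [OK]
17. LOAD T0 → mem=10 r[T0]=10 [LOAD]
18. CAS T0 → mem=11 r[T0]=10 [OK]
Flip is step 10.

step = 10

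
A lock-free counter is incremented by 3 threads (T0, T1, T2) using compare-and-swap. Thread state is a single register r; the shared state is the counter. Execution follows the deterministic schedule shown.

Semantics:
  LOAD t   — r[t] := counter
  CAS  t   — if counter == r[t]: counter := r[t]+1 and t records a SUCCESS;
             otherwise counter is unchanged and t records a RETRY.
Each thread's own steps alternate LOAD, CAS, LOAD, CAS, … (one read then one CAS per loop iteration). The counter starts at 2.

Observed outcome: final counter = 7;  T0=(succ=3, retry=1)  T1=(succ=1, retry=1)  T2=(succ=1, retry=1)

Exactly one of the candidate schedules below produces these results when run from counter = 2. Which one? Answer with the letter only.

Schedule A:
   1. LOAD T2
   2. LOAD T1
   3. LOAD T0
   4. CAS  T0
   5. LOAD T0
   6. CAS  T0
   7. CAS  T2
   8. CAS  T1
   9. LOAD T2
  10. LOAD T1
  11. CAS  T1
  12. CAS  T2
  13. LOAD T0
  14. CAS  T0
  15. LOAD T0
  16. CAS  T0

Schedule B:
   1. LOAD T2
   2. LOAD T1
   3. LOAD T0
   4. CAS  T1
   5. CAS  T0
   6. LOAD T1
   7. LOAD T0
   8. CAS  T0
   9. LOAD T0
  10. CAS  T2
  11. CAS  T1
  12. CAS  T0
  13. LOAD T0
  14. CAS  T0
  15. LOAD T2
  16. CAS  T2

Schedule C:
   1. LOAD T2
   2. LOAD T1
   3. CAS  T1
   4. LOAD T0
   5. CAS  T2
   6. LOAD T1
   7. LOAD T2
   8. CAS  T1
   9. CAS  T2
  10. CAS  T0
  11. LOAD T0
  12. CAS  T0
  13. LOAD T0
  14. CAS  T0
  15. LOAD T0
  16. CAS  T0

Simulating candidate B:
step 1: T2 LOAD ⇒ load; ctr=2 reg=2
step 2: T1 LOAD ⇒ load; ctr=2 reg=2
step 3: T0 LOAD ⇒ load; ctr=2 reg=2
step 4: T1 CAS ⇒ ok; ctr=3 reg=2
step 5: T0 CAS ⇒ retry; ctr=3 reg=2
step 6: T1 LOAD ⇒ load; ctr=3 reg=3
step 7: T0 LOAD ⇒ load; ctr=3 reg=3
step 8: T0 CAS ⇒ ok; ctr=4 reg=3
step 9: T0 LOAD ⇒ load; ctr=4 reg=4
step 10: T2 CAS ⇒ retry; ctr=4 reg=2
step 11: T1 CAS ⇒ retry; ctr=4 reg=3
step 12: T0 CAS ⇒ ok; ctr=5 reg=4
step 13: T0 LOAD ⇒ load; ctr=5 reg=5
step 14: T0 CAS ⇒ ok; ctr=6 reg=5
step 15: T2 LOAD ⇒ load; ctr=6 reg=6
step 16: T2 CAS ⇒ ok; ctr=7 reg=6

B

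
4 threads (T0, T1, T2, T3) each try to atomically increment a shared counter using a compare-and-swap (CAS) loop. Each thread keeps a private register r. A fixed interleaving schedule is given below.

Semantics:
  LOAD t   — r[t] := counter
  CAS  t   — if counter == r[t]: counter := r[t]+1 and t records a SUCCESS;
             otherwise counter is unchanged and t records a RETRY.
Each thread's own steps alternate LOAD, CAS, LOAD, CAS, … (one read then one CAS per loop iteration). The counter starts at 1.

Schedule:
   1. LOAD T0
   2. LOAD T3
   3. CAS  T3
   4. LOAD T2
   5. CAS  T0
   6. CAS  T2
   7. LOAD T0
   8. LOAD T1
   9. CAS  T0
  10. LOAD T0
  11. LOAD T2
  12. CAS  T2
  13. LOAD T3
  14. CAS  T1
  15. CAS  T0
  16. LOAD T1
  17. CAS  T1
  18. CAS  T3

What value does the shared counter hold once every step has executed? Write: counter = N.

#1 T0 reads 1
#2 T3 reads 1
#3 T3 CAS(1→2) writes; counter now 2
#4 T2 reads 2
#5 T0 CAS(1→2) fails; counter now 2
#6 T2 CAS(2→3) writes; counter now 3
#7 T0 reads 3
#8 T1 reads 3
#9 T0 CAS(3→4) writes; counter now 4
#10 T0 reads 4
#11 T2 reads 4
#12 T2 CAS(4→5) writes; counter now 5
#13 T3 reads 5
#14 T1 CAS(3→4) fails; counter now 5
#15 T0 CAS(4→5) fails; counter now 5
#16 T1 reads 5
#17 T1 CAS(5→6) writes; counter now 6
#18 T3 CAS(5→6) fails; counter now 6

counter = 6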